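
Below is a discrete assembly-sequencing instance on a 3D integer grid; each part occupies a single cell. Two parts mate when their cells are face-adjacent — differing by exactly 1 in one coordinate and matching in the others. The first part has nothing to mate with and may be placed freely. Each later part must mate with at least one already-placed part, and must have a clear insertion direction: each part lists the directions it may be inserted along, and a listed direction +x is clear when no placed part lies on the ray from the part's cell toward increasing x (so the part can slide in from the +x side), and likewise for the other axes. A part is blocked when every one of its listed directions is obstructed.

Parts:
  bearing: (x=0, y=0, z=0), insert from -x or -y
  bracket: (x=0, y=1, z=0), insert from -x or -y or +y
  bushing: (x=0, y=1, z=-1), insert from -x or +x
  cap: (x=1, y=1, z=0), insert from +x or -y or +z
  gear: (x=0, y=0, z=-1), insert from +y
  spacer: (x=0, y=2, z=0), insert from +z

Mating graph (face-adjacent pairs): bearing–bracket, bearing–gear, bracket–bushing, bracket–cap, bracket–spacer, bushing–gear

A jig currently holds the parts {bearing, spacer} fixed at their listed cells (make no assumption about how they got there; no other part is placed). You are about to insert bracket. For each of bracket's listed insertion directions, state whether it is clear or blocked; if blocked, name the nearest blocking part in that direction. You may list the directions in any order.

-x: ray from bracket(0, 1, 0) has no placed part ⇒ clear
-y: nearest on ray is bearing@(0, 0, 0) ⇒ blocked
+y: nearest on ray is spacer@(0, 2, 0) ⇒ blocked

+y: blocked by spacer; -x: clear; -y: blocked by bearing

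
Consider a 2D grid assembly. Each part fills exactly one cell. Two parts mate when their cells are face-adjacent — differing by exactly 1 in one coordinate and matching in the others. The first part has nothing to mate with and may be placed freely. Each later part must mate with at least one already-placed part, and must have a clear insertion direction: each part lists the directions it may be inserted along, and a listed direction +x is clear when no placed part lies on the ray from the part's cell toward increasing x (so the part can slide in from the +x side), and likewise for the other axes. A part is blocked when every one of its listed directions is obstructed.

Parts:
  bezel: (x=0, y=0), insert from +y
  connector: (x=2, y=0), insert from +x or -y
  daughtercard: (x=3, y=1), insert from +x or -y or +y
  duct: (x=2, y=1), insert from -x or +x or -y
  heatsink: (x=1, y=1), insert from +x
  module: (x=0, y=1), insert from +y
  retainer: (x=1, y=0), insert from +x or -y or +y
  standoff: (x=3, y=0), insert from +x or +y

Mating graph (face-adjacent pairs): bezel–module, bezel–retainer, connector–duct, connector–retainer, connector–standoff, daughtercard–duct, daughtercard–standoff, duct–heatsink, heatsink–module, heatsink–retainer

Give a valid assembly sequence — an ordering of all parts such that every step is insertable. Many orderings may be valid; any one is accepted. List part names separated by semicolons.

connector; retainer; heatsink; duct; daughtercard; bezel; module; standoff

1. connector@(2, 0) [+x clear] — {connector}
2. retainer@(1, 0) [-y clear] — {connector, retainer}
3. heatsink@(1, 1) [+x clear] — {connector, heatsink, retainer}
4. duct@(2, 1) [+x clear] — {connector, duct, heatsink, retainer}
5. daughtercard@(3, 1) [+x clear] — {connector, daughtercard, duct, heatsink, retainer}
6. bezel@(0, 0) [+y clear] — {bezel, connector, daughtercard, duct, heatsink, retainer}
7. module@(0, 1) [+y clear] — {bezel, connector, daughtercard, duct, heatsink, module, retainer}
8. standoff@(3, 0) [+x clear] — {bezel, connector, daughtercard, duct, heatsink, module, retainer, standoff}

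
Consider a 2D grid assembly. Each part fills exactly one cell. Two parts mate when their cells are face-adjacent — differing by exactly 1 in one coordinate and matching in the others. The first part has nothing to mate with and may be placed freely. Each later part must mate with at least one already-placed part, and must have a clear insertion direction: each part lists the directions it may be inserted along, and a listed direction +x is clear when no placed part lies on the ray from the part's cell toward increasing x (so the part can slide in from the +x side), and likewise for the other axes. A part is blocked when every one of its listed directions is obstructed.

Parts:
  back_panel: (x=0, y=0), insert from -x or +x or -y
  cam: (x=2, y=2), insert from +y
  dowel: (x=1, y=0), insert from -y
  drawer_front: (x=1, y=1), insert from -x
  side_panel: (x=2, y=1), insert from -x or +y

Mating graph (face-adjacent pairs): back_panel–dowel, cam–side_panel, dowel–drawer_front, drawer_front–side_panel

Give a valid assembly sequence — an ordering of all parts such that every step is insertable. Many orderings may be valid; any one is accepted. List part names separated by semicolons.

1. side_panel@(2, 1) [-x clear] — {side_panel}
2. drawer_front@(1, 1) [-x clear] — {drawer_front, side_panel}
3. cam@(2, 2) [+y clear] — {cam, drawer_front, side_panel}
4. dowel@(1, 0) [-y clear] — {cam, dowel, drawer_front, side_panel}
5. back_panel@(0, 0) [-x clear] — {back_panel, cam, dowel, drawer_front, side_panel}

side_panel; drawer_front; cam; dowel; back_panel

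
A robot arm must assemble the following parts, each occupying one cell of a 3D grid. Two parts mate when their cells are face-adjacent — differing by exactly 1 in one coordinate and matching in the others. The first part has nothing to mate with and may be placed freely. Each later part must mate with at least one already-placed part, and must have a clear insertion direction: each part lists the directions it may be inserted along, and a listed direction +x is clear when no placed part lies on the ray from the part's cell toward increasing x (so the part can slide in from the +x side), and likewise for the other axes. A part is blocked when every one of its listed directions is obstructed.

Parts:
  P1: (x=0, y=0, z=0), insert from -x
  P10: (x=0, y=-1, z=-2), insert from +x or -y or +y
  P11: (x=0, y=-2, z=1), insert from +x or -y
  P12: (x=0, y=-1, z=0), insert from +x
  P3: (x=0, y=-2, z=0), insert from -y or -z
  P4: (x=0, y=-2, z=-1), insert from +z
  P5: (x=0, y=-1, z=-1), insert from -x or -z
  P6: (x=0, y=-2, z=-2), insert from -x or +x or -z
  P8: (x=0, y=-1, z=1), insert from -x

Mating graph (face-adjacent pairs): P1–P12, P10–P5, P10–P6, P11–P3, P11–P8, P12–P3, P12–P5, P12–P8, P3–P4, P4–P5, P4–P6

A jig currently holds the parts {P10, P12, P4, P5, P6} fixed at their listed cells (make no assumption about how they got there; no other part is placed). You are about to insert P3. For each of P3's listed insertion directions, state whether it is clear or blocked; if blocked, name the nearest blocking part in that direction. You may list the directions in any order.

-y: clear; -z: blocked by P4

-y: ray from P3(0, -2, 0) has no placed part ⇒ clear
-z: nearest on ray is P4@(0, -2, -1) ⇒ blocked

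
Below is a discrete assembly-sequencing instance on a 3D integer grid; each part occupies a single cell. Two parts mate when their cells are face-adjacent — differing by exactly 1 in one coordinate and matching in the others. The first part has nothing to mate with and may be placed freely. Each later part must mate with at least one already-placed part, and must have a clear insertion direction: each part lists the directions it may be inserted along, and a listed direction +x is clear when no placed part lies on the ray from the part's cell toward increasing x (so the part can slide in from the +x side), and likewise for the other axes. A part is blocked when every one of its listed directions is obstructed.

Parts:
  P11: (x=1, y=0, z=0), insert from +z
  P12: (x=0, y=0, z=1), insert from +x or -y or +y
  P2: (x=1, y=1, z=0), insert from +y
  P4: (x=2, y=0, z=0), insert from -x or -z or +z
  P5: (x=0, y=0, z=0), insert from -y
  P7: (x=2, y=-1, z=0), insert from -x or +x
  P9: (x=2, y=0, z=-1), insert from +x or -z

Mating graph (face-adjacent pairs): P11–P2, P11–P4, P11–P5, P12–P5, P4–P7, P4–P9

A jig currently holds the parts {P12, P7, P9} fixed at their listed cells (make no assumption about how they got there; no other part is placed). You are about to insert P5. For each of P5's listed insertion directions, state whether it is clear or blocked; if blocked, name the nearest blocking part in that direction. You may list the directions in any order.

-y: ray from P5(0, 0, 0) has no placed part ⇒ clear

-y: clear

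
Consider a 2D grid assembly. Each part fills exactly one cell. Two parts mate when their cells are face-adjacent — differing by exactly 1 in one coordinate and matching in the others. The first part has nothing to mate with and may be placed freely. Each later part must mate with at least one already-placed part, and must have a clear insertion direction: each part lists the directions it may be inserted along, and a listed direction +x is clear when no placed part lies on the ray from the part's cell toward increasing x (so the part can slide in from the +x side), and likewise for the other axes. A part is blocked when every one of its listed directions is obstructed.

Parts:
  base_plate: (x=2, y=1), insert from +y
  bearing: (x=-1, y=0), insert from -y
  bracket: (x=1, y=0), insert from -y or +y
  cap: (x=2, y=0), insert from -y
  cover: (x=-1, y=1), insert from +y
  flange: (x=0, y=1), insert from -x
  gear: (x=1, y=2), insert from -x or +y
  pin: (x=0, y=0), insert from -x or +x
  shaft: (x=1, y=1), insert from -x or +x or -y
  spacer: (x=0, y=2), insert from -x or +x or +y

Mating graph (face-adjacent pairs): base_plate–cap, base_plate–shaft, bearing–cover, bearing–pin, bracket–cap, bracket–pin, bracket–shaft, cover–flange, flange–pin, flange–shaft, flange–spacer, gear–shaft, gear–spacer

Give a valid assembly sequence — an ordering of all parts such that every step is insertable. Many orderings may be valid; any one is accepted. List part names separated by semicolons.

bracket; cap; pin; bearing; base_plate; shaft; gear; spacer; flange; cover

1. bracket@(1, 0) [-y clear] — {bracket}
2. cap@(2, 0) [-y clear] — {bracket, cap}
3. pin@(0, 0) [-x clear] — {bracket, cap, pin}
4. bearing@(-1, 0) [-y clear] — {bearing, bracket, cap, pin}
5. base_plate@(2, 1) [+y clear] — {base_plate, bearing, bracket, cap, pin}
6. shaft@(1, 1) [-x clear] — {base_plate, bearing, bracket, cap, pin, shaft}
7. gear@(1, 2) [-x clear] — {base_plate, bearing, bracket, cap, gear, pin, shaft}
8. spacer@(0, 2) [-x clear] — {base_plate, bearing, bracket, cap, gear, pin, shaft, spacer}
9. flange@(0, 1) [-x clear] — {base_plate, bearing, bracket, cap, flange, gear, pin, shaft, spacer}
10. cover@(-1, 1) [+y clear] — {base_plate, bearing, bracket, cap, cover, flange, gear, pin, shaft, spacer}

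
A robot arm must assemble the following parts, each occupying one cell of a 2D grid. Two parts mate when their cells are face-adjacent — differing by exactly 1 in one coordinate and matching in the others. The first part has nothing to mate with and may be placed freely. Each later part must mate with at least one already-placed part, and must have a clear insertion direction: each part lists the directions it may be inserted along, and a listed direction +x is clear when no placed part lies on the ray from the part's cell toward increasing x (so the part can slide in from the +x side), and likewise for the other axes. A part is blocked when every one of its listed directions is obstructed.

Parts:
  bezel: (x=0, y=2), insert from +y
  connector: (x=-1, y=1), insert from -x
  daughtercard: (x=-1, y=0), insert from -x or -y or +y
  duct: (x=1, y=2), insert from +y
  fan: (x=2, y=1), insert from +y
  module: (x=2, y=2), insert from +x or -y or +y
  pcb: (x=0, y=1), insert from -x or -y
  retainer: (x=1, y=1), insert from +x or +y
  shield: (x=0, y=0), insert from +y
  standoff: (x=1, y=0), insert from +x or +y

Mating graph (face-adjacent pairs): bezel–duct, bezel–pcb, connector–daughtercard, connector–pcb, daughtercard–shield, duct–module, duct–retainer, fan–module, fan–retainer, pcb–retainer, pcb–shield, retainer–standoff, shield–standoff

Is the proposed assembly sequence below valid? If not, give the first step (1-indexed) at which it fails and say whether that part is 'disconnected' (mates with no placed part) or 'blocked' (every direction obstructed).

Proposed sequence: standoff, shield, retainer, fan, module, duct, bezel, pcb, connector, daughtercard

Valid

1. standoff@(1, 0) [+x clear] — {standoff}
2. shield@(0, 0) [+y clear] — {shield, standoff}
3. retainer@(1, 1) [+x clear] — {retainer, shield, standoff}
4. fan@(2, 1) [+y clear] — {fan, retainer, shield, standoff}
5. module@(2, 2) [+x clear] — {fan, module, retainer, shield, standoff}
6. duct@(1, 2) [+y clear] — {duct, fan, module, retainer, shield, standoff}
7. bezel@(0, 2) [+y clear] — {bezel, duct, fan, module, retainer, shield, standoff}
8. pcb@(0, 1) [-x clear] — {bezel, duct, fan, module, pcb, retainer, shield, standoff}
9. connector@(-1, 1) [-x clear] — {bezel, connector, duct, fan, module, pcb, retainer, shield, standoff}
10. daughtercard@(-1, 0) [-x clear] — {bezel, connector, daughtercard, duct, fan, module, pcb, retainer, shield, standoff}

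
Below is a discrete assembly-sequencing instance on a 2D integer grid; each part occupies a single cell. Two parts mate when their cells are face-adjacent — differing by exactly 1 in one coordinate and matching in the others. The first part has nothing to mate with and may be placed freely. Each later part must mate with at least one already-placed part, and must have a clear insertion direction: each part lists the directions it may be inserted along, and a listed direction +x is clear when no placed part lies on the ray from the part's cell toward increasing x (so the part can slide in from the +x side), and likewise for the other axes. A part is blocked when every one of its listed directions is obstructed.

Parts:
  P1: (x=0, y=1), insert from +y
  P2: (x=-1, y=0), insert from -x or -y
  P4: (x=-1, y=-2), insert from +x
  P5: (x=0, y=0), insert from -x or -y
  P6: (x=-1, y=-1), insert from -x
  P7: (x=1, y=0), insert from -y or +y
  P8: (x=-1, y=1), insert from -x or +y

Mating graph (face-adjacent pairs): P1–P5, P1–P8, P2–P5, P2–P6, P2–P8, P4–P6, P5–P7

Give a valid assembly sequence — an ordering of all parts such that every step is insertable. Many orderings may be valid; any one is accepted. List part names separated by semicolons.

1. P1@(0, 1) [+y clear] — {P1}
2. P8@(-1, 1) [-x clear] — {P1, P8}
3. P5@(0, 0) [-x clear] — {P1, P5, P8}
4. P7@(1, 0) [-y clear] — {P1, P5, P7, P8}
5. P2@(-1, 0) [-x clear] — {P1, P2, P5, P7, P8}
6. P6@(-1, -1) [-x clear] — {P1, P2, P5, P6, P7, P8}
7. P4@(-1, -2) [+x clear] — {P1, P2, P4, P5, P6, P7, P8}

P1; P8; P5; P7; P2; P6; P4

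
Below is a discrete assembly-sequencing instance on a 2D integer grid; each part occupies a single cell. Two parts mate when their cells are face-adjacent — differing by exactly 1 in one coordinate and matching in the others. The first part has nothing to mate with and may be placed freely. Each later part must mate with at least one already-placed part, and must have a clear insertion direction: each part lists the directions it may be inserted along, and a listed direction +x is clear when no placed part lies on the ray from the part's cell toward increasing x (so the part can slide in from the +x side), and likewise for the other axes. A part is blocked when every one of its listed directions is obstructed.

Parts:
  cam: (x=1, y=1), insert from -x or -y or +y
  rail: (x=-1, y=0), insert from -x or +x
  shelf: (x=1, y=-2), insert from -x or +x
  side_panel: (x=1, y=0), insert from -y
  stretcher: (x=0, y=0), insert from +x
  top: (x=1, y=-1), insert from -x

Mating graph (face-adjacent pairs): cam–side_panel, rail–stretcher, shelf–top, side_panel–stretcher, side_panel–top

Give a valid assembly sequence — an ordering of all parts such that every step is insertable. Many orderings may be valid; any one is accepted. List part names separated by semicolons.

rail; stretcher; side_panel; cam; top; shelf

1. rail@(-1, 0) [-x clear] — {rail}
2. stretcher@(0, 0) [+x clear] — {rail, stretcher}
3. side_panel@(1, 0) [-y clear] — {rail, side_panel, stretcher}
4. cam@(1, 1) [-x clear] — {cam, rail, side_panel, stretcher}
5. top@(1, -1) [-x clear] — {cam, rail, side_panel, stretcher, top}
6. shelf@(1, -2) [-x clear] — {cam, rail, shelf, side_panel, stretcher, top}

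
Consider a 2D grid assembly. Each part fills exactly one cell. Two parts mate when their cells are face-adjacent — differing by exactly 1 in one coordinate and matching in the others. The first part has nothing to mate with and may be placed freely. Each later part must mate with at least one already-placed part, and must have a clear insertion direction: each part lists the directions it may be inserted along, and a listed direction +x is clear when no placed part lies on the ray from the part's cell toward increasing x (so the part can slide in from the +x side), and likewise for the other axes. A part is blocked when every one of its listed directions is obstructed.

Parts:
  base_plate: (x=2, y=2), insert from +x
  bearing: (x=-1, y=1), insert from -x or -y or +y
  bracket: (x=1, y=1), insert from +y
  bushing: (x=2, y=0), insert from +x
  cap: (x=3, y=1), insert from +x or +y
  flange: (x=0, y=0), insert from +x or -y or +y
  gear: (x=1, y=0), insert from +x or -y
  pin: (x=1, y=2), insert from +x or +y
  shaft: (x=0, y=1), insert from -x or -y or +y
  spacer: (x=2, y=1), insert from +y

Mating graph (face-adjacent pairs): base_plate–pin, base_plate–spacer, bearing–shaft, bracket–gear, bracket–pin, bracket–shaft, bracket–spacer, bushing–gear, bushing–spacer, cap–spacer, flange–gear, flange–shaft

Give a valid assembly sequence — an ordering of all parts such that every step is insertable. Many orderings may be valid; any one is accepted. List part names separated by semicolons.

1. bracket@(1, 1) [+y clear] — {bracket}
2. gear@(1, 0) [+x clear] — {bracket, gear}
3. bushing@(2, 0) [+x clear] — {bracket, bushing, gear}
4. flange@(0, 0) [-y clear] — {bracket, bushing, flange, gear}
5. spacer@(2, 1) [+y clear] — {bracket, bushing, flange, gear, spacer}
6. cap@(3, 1) [+x clear] — {bracket, bushing, cap, flange, gear, spacer}
7. shaft@(0, 1) [-x clear] — {bracket, bushing, cap, flange, gear, shaft, spacer}
8. bearing@(-1, 1) [-x clear] — {bearing, bracket, bushing, cap, flange, gear, shaft, spacer}
9. pin@(1, 2) [+x clear] — {bearing, bracket, bushing, cap, flange, gear, pin, shaft, spacer}
10. base_plate@(2, 2) [+x clear] — {base_plate, bearing, bracket, bushing, cap, flange, gear, pin, shaft, spacer}

bracket; gear; bushing; flange; spacer; cap; shaft; bearing; pin; base_plate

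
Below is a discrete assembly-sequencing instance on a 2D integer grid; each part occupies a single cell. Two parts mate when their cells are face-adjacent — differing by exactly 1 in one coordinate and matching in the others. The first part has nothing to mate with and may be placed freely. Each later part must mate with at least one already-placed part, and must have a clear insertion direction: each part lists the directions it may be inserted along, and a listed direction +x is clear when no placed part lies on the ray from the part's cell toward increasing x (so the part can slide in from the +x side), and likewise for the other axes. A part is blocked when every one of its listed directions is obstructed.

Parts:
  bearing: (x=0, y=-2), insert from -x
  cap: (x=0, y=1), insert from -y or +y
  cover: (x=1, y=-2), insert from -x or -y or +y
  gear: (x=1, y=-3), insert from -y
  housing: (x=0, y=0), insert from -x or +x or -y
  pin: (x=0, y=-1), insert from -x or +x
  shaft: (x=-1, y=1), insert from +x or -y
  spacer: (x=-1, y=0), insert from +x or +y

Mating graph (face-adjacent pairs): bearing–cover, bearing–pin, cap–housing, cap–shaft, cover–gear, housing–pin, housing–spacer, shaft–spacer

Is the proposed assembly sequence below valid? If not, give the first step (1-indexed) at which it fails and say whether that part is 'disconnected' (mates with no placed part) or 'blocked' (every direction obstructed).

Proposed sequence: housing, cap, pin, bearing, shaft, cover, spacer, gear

Invalid at step 7 (blocked)

1. housing@(0, 0) [-x clear] — {housing}
2. cap@(0, 1) [+y clear] — {cap, housing}
3. pin@(0, -1) [-x clear] — {cap, housing, pin}
4. bearing@(0, -2) [-x clear] — {bearing, cap, housing, pin}
5. shaft@(-1, 1) [-y clear] — {bearing, cap, housing, pin, shaft}
6. cover@(1, -2) [-y clear] — {bearing, cap, cover, housing, pin, shaft}
7. spacer@(-1, 0) — +x/+y all obstructed ⇒ blocked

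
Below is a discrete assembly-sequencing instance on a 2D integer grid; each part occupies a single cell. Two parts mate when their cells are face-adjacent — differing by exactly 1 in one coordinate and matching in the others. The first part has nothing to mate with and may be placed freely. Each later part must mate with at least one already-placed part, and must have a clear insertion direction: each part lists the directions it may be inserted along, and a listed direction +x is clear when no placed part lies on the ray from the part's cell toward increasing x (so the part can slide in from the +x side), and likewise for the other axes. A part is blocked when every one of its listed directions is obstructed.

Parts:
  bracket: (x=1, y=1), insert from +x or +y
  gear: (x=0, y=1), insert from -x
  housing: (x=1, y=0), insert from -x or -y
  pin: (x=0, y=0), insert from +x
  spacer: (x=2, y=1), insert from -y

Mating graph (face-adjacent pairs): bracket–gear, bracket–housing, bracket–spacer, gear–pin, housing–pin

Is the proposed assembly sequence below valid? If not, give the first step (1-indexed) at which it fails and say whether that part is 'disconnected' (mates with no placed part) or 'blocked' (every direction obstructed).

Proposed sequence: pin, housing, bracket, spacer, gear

1. pin@(0, 0) [+x clear] — {pin}
2. housing@(1, 0) [-y clear] — {housing, pin}
3. bracket@(1, 1) [+x clear] — {bracket, housing, pin}
4. spacer@(2, 1) [-y clear] — {bracket, housing, pin, spacer}
5. gear@(0, 1) [-x clear] — {bracket, gear, housing, pin, spacer}

Valid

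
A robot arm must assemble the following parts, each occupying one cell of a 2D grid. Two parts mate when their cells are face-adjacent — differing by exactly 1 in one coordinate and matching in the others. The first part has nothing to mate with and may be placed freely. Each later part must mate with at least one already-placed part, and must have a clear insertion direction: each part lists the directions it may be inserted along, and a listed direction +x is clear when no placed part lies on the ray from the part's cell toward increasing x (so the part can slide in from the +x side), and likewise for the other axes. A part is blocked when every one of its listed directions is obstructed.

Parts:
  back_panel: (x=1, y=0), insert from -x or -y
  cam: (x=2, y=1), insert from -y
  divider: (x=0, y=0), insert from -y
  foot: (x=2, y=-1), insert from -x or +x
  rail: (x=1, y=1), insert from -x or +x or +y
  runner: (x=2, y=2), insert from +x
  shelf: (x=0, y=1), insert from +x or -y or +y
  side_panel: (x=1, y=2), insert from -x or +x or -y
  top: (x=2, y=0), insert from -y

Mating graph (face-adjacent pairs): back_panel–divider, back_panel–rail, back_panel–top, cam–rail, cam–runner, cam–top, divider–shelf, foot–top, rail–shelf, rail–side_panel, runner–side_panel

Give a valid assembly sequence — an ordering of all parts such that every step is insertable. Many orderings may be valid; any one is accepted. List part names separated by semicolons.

1. rail@(1, 1) [-x clear] — {rail}
2. shelf@(0, 1) [-y clear] — {rail, shelf}
3. divider@(0, 0) [-y clear] — {divider, rail, shelf}
4. side_panel@(1, 2) [-x clear] — {divider, rail, shelf, side_panel}
5. back_panel@(1, 0) [-y clear] — {back_panel, divider, rail, shelf, side_panel}
6. cam@(2, 1) [-y clear] — {back_panel, cam, divider, rail, shelf, side_panel}
7. top@(2, 0) [-y clear] — {back_panel, cam, divider, rail, shelf, side_panel, top}
8. foot@(2, -1) [-x clear] — {back_panel, cam, divider, foot, rail, shelf, side_panel, top}
9. runner@(2, 2) [+x clear] — {back_panel, cam, divider, foot, rail, runner, shelf, side_panel, top}

rail; shelf; divider; side_panel; back_panel; cam; top; foot; runner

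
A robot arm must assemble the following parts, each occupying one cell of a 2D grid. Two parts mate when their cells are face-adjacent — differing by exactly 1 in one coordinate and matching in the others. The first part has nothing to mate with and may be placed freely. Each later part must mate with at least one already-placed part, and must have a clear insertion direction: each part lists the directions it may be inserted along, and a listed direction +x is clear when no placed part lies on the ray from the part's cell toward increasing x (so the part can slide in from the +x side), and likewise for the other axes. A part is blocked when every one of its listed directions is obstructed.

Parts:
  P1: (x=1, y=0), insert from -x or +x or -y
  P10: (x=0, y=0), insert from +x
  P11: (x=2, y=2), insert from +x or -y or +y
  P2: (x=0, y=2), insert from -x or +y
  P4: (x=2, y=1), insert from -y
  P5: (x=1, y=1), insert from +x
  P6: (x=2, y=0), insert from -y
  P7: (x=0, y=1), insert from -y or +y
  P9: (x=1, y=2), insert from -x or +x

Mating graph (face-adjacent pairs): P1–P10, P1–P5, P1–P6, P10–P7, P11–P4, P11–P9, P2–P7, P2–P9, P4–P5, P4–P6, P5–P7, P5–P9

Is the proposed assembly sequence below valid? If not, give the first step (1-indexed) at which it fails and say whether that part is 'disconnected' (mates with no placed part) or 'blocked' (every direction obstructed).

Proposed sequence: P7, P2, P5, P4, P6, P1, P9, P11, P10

Invalid at step 9 (blocked)

1. P7@(0, 1) [-y clear] — {P7}
2. P2@(0, 2) [-x clear] — {P2, P7}
3. P5@(1, 1) [+x clear] — {P2, P5, P7}
4. P4@(2, 1) [-y clear] — {P2, P4, P5, P7}
5. P6@(2, 0) [-y clear] — {P2, P4, P5, P6, P7}
6. P1@(1, 0) [-x clear] — {P1, P2, P4, P5, P6, P7}
7. P9@(1, 2) [+x clear] — {P1, P2, P4, P5, P6, P7, P9}
8. P11@(2, 2) [+x clear] — {P1, P11, P2, P4, P5, P6, P7, P9}
9. P10@(0, 0) — +x all obstructed ⇒ blocked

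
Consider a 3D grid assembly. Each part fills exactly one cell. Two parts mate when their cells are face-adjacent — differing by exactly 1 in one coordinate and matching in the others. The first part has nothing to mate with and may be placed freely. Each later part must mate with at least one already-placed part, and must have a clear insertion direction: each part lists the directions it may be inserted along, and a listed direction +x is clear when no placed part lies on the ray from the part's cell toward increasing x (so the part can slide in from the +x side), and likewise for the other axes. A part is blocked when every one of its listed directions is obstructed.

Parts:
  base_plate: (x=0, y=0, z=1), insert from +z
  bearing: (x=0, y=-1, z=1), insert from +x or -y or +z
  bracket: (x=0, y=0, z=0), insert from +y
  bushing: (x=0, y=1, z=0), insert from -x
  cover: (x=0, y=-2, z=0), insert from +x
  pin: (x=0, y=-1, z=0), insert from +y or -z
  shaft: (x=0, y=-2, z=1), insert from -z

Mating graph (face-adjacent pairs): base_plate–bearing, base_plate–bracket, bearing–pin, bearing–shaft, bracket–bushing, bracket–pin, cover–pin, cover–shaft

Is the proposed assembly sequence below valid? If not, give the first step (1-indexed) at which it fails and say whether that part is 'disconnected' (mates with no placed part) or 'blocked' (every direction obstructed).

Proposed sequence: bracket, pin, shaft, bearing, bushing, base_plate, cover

1. bracket@(0, 0, 0) [+y clear] — {bracket}
2. pin@(0, -1, 0) [-z clear] — {bracket, pin}
3. shaft@(0, -2, 1) — no placed neighbour ⇒ disconnected

Invalid at step 3 (disconnected)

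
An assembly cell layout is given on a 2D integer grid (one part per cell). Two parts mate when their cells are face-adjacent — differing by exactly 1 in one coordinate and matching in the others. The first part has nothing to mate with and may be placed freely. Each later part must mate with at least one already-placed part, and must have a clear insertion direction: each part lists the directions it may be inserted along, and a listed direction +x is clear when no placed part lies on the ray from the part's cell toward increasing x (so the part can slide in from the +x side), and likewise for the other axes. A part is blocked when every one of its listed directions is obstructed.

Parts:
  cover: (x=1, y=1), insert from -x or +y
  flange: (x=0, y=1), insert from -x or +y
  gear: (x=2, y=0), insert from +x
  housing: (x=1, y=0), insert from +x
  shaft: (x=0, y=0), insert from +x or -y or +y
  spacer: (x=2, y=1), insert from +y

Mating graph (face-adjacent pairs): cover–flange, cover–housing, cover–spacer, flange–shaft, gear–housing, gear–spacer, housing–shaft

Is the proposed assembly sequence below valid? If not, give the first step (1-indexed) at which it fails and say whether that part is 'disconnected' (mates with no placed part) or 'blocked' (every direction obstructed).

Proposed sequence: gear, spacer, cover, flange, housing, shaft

Invalid at step 5 (blocked)

1. gear@(2, 0) [+x clear] — {gear}
2. spacer@(2, 1) [+y clear] — {gear, spacer}
3. cover@(1, 1) [-x clear] — {cover, gear, spacer}
4. flange@(0, 1) [-x clear] — {cover, flange, gear, spacer}
5. housing@(1, 0) — +x all obstructed ⇒ blocked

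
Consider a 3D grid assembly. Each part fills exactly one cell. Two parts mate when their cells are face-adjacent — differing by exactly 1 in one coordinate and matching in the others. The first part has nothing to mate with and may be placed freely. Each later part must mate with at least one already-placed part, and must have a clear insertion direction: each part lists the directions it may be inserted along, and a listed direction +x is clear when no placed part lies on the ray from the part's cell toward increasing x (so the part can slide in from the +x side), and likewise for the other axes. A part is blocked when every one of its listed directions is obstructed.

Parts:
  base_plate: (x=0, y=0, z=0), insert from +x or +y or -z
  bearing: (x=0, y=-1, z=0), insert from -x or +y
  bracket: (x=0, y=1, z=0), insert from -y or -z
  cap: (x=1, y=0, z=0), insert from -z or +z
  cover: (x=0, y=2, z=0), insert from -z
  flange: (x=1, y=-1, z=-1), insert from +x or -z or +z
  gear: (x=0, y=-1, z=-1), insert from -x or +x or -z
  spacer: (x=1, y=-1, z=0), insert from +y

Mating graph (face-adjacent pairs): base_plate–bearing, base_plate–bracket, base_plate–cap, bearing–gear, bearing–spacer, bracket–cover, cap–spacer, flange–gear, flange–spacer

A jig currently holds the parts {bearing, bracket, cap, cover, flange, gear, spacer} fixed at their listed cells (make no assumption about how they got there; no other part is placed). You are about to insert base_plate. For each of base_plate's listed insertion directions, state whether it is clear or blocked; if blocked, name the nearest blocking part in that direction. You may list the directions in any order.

+x: nearest on ray is cap@(1, 0, 0) ⇒ blocked
+y: nearest on ray is bracket@(0, 1, 0) ⇒ blocked
-z: ray from base_plate(0, 0, 0) has no placed part ⇒ clear

+x: blocked by cap; +y: blocked by bracket; -z: clear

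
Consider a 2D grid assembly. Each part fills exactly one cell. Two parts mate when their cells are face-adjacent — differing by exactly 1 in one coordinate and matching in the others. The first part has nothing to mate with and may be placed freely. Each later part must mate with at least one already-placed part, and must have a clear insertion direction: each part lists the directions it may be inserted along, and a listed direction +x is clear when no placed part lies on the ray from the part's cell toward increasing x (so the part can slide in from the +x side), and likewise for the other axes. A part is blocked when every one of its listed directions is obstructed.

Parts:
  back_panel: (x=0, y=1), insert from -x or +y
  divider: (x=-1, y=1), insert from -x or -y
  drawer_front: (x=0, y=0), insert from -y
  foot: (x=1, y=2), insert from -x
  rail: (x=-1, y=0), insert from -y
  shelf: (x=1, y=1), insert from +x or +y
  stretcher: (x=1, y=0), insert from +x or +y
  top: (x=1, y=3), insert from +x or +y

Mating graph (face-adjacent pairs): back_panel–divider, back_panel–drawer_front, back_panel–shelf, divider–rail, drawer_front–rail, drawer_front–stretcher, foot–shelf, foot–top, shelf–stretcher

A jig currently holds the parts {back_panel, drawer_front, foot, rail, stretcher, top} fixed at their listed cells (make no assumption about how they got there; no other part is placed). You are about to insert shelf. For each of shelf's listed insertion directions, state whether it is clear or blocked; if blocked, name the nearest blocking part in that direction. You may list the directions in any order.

+x: clear; +y: blocked by foot

+x: ray from shelf(1, 1) has no placed part ⇒ clear
+y: nearest on ray is foot@(1, 2) ⇒ blocked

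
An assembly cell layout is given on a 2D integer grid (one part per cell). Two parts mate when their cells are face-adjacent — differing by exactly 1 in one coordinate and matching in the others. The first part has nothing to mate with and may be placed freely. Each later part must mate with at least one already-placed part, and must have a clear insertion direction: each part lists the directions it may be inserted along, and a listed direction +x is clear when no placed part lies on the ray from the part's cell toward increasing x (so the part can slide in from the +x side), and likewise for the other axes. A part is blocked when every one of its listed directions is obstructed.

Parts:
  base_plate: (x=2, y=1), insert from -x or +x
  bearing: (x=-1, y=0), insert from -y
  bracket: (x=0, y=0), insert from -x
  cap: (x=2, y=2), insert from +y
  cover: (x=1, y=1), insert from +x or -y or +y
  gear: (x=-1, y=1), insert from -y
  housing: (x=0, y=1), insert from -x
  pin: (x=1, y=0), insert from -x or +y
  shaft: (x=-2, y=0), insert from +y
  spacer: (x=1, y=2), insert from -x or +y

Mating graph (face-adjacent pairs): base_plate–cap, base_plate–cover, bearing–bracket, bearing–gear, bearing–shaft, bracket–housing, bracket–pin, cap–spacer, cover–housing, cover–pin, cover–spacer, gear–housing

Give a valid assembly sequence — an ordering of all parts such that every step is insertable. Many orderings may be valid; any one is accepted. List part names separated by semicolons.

cover; housing; pin; base_plate; spacer; cap; bracket; gear; bearing; shaft

1. cover@(1, 1) [+x clear] — {cover}
2. housing@(0, 1) [-x clear] — {cover, housing}
3. pin@(1, 0) [-x clear] — {cover, housing, pin}
4. base_plate@(2, 1) [+x clear] — {base_plate, cover, housing, pin}
5. spacer@(1, 2) [-x clear] — {base_plate, cover, housing, pin, spacer}
6. cap@(2, 2) [+y clear] — {base_plate, cap, cover, housing, pin, spacer}
7. bracket@(0, 0) [-x clear] — {base_plate, bracket, cap, cover, housing, pin, spacer}
8. gear@(-1, 1) [-y clear] — {base_plate, bracket, cap, cover, gear, housing, pin, spacer}
9. bearing@(-1, 0) [-y clear] — {base_plate, bearing, bracket, cap, cover, gear, housing, pin, spacer}
10. shaft@(-2, 0) [+y clear] — {base_plate, bearing, bracket, cap, cover, gear, housing, pin, shaft, spacer}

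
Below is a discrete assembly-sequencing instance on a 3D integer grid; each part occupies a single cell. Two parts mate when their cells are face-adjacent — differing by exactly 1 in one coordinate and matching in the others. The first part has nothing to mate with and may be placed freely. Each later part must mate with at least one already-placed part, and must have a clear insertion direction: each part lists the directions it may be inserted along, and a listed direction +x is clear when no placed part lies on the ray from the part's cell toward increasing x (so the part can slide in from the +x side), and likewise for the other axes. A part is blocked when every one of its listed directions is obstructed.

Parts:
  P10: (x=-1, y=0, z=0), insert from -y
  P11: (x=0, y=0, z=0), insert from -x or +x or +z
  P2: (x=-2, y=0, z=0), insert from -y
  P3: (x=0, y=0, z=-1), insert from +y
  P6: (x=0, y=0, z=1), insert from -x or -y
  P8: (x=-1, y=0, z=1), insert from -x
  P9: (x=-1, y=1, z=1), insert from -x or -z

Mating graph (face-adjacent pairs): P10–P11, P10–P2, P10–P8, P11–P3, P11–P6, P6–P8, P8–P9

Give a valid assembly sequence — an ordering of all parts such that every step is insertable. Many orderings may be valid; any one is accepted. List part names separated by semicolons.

P6; P8; P10; P9; P2; P11; P3

1. P6@(0, 0, 1) [-x clear] — {P6}
2. P8@(-1, 0, 1) [-x clear] — {P6, P8}
3. P10@(-1, 0, 0) [-y clear] — {P10, P6, P8}
4. P9@(-1, 1, 1) [-x clear] — {P10, P6, P8, P9}
5. P2@(-2, 0, 0) [-y clear] — {P10, P2, P6, P8, P9}
6. P11@(0, 0, 0) [+x clear] — {P10, P11, P2, P6, P8, P9}
7. P3@(0, 0, -1) [+y clear] — {P10, P11, P2, P3, P6, P8, P9}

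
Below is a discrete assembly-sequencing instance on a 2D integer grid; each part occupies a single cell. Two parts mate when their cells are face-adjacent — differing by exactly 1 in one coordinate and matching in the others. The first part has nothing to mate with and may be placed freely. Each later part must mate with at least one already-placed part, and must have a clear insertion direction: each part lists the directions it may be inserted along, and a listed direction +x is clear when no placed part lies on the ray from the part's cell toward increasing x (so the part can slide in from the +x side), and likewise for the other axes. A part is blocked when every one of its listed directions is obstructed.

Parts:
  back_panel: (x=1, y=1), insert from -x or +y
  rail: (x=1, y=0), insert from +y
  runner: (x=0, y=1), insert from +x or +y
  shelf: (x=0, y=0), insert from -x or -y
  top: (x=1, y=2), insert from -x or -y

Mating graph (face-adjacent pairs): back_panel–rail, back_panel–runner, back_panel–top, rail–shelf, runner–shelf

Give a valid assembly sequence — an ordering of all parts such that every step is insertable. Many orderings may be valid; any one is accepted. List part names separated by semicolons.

1. rail@(1, 0) [+y clear] — {rail}
2. shelf@(0, 0) [-x clear] — {rail, shelf}
3. back_panel@(1, 1) [-x clear] — {back_panel, rail, shelf}
4. top@(1, 2) [-x clear] — {back_panel, rail, shelf, top}
5. runner@(0, 1) [+y clear] — {back_panel, rail, runner, shelf, top}

rail; shelf; back_panel; top; runner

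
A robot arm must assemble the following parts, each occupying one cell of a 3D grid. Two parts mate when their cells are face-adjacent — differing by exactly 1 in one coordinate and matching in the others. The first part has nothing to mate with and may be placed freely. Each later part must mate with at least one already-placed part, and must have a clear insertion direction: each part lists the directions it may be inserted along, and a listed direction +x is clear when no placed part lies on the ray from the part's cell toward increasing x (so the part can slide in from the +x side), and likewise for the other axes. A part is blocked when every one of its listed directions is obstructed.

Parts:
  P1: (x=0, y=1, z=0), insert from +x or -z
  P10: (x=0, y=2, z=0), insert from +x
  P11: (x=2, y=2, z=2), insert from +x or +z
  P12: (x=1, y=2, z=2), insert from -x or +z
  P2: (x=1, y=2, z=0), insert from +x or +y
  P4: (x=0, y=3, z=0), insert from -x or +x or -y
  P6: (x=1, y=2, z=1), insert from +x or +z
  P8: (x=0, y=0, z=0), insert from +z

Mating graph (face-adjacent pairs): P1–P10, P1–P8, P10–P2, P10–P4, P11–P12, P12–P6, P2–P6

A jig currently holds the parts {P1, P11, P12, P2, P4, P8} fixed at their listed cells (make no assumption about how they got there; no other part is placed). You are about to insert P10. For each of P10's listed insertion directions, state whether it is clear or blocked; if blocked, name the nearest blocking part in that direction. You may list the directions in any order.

+x: blocked by P2

+x: nearest on ray is P2@(1, 2, 0) ⇒ blocked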